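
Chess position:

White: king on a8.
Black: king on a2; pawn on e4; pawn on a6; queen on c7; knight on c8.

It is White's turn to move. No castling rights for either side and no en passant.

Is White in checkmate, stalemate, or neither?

White to move; white king on a8.
In check: no.
King squares — a7: attacked by Qc7; b7: attacked by Qc7; b8: attacked by Qc7.
Legal moves for White: none.
Not in check and no legal moves → stalemate.

stalemate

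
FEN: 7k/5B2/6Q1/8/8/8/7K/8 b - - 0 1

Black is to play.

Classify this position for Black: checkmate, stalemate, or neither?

stalemate

Black to move; black king on h8.
In check: no.
King squares — g7: attacked by Qg6; h7: attacked by Qg6; g8: attacked by Qg6.
Legal moves for Black: none.
Not in check and no legal moves → stalemate.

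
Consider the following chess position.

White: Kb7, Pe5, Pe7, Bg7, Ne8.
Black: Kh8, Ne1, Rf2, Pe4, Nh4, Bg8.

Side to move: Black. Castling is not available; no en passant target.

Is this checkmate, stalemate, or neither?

neither

Black to move; black king on h8.
In check: yes, from the white bishop on g7.
King squares — g7: attacked by Ne8; h7: available; g8: own bishop.
Legal moves for Black: Kh7.
Black is in check but has 1 legal move → neither.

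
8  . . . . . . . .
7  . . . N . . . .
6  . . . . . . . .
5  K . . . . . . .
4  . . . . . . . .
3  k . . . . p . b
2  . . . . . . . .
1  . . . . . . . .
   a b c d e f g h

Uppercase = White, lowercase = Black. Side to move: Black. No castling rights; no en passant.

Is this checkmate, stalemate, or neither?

neither

Black to move; black king on a3.
In check: no.
Legal moves for Black: Bxd7, Be6, Bf5, Bg4, Bg2, Bf1, Kb3, Kb2, Ka2, f2.
Black has 10 legal moves and is not in check → neither.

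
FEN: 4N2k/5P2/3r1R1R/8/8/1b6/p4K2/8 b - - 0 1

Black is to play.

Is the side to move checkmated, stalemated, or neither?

Black to move; black king on h8.
In check: yes, from the white rook on h6.
King squares — g7: attacked by Ne8; h7: attacked by Rh6; g8: attacked by Pf7.
Legal moves for Black: none.
In check with no legal moves → checkmate.

checkmate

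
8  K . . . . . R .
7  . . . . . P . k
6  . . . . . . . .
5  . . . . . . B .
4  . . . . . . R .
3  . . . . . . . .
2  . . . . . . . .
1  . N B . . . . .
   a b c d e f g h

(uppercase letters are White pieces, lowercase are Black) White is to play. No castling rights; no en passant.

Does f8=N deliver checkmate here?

After f8=N: black king on h7; in check: yes, from the white knight on f8.
Black has 1 legal reply: Kxg8.
In check but a legal move exists → not checkmate.

no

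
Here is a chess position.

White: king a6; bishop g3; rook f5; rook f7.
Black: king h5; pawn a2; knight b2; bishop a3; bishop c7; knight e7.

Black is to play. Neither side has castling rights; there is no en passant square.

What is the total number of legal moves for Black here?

4

Black to move; king on h5.
In check: yes, from the white rook on f5.
Legal moves: Kh6, Kg6, Kg4, Nxf5.
Count: 4.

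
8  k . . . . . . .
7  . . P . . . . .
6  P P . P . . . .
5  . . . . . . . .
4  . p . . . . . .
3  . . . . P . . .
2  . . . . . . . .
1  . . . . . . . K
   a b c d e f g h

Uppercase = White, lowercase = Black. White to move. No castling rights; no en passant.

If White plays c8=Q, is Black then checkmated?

After c8=Q: black king on a8; in check: yes, from the white queen on c8.
King squares — a7: attacked by Pb6; b7: attacked by Pa6; b8: attacked by Qc8.
Black has no legal moves → checkmate.

yes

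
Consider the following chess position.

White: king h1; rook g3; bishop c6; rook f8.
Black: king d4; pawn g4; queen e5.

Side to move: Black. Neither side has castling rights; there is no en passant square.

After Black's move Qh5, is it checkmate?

After Qh5: white king on h1; in check: yes, from the black queen on h5.
White has 3 legal replies: Kg2, Kg1, Rh3.
In check but a legal move exists → not checkmate.

no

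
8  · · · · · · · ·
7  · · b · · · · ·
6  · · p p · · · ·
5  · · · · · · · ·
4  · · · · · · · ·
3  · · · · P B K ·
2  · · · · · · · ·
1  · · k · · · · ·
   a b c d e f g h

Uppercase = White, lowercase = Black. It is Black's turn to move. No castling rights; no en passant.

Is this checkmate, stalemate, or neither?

neither

Black to move; black king on c1.
In check: no.
Legal moves for Black: Bd8, Bb8, Bb6, Ba5, Kd2, Kc2, Kb2, Kb1, d5+, c5.
Black has 10 legal moves and is not in check → neither.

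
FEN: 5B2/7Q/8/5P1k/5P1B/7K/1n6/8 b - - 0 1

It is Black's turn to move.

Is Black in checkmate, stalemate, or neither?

checkmate

Black to move; black king on h5.
In check: yes, from the white queen on h7.
King squares — g4: attacked by Kh3; h4: attacked by Kh3; g5: attacked by Pf4; g6: attacked by Pf5; h6: attacked by Qh7.
Legal moves for Black: none.
In check with no legal moves → checkmate.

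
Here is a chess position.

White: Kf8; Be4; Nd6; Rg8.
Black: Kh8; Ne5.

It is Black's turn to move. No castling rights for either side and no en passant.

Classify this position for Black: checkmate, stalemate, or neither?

Black to move; black king on h8.
In check: yes, from the white rook on g8.
King squares — g7: attacked by Kf8; h7: attacked by Be4; g8: attacked by Kf8.
Legal moves for Black: none.
In check with no legal moves → checkmate.

checkmate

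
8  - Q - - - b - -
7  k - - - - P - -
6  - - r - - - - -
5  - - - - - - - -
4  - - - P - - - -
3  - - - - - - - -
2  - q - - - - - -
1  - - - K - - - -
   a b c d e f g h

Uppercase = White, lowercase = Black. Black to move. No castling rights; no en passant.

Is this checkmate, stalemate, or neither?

Black to move; black king on a7.
In check: yes, from the white queen on b8.
Legal moves for Black: Kxb8, Ka6, Qxb8.
Black is in check but has 3 legal moves → neither.

neither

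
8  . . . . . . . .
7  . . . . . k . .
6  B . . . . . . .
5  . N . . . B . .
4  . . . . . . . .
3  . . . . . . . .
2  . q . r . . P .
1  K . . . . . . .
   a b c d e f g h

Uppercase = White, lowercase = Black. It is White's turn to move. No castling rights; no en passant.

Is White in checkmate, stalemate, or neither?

checkmate

White to move; white king on a1.
In check: yes, from the black queen on b2.
King squares — b1: attacked by Qb2; a2: attacked by Qb2; b2: attacked by Rd2.
Legal moves for White: none.
In check with no legal moves → checkmate.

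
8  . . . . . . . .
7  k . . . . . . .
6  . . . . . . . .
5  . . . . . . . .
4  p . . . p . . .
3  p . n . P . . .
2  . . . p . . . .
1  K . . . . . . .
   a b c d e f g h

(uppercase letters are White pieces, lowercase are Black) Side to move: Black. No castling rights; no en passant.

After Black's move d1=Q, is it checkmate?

yes

After d1=Q: white king on a1; in check: yes, from the black queen on d1.
King squares — b1: attacked by Qd1; a2: attacked by Nc3; b2: attacked by Pa3.
White has no legal moves → checkmate.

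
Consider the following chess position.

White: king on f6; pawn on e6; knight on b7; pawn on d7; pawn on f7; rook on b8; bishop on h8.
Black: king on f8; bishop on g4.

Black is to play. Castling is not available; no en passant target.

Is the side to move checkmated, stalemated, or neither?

Black to move; black king on f8.
In check: yes, from the white rook on b8.
King squares — e7: attacked by Kf6; f7: attacked by Pe6; g7: attacked by Kf6; e8: attacked by Pd7; g8: attacked by Pf7.
Legal moves for Black: none.
In check with no legal moves → checkmate.

checkmate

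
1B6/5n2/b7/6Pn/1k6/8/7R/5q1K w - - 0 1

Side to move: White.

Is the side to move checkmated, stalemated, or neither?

checkmate

White to move; white king on h1.
In check: yes, from the black queen on f1.
King squares — g1: attacked by Qf1; g2: attacked by Qf1; h2: own rook.
Legal moves for White: none.
In check with no legal moves → checkmate.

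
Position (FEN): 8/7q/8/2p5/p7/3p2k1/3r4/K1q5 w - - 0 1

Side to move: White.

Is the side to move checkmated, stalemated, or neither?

checkmate

White to move; white king on a1.
In check: yes, from the black queen on c1.
King squares — b1: attacked by Qc1; a2: attacked by Rd2; b2: attacked by Qc1.
Legal moves for White: none.
In check with no legal moves → checkmate.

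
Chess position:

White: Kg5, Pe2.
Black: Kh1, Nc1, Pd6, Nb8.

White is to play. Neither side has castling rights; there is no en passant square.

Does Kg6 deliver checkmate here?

After Kg6: black king on h1; in check: no.
Black is not in check, so this cannot be checkmate.

no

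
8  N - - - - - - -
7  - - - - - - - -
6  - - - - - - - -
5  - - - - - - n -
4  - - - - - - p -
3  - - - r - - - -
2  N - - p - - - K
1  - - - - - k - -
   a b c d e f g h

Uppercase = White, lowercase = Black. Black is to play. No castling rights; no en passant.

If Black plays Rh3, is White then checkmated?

yes

After Rh3: white king on h2; in check: yes, from the black rook on h3.
King squares — g1: attacked by Kf1; h1: attacked by Rh3; g2: attacked by Kf1; g3: attacked by Rh3; h3: attacked by Pg4.
White has no legal moves → checkmate.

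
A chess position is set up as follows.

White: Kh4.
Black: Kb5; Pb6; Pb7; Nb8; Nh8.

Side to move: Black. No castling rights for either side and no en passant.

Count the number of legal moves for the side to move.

Black to move; king on b5.
In check: no.
Legal moves: Nf7, Ng6+, Nd7, Nc6, Na6, Kc6, Ka6, Kc5, Ka5, Kc4, Kb4, Ka4.
Count: 12.

12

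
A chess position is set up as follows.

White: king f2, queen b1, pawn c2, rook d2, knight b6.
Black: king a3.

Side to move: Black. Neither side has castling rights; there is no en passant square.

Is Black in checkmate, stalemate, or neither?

Black to move; black king on a3.
In check: no.
King squares — a2: attacked by Qb1; b2: attacked by Qb1; b3: attacked by Qb1; a4: attacked by Nb6; b4: attacked by Qb1.
Legal moves for Black: none.
Not in check and no legal moves → stalemate.

stalemate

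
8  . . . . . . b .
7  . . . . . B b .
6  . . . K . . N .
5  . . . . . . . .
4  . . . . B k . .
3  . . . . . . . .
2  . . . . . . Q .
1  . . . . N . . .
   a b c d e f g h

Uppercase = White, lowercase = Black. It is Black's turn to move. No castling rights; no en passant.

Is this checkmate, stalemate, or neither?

Black to move; black king on f4.
In check: yes, from the white knight on g6.
Legal moves for Black: Ke3.
Black is in check but has 1 legal move → neither.

neither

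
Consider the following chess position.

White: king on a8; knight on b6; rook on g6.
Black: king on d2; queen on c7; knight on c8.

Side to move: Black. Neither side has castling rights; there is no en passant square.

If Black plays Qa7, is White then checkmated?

After Qa7: white king on a8; in check: yes, from the black queen on a7.
King squares — a7: attacked by Nc8; b7: attacked by Qa7; b8: attacked by Qa7.
White has no legal moves → checkmate.

yes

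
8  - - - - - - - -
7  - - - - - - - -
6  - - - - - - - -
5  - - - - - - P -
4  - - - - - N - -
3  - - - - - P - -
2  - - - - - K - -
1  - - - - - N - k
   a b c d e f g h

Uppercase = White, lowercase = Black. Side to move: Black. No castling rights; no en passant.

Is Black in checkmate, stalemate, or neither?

stalemate

Black to move; black king on h1.
In check: no.
King squares — g1: attacked by Kf2; g2: attacked by Kf2; h2: attacked by Nf1.
Legal moves for Black: none.
Not in check and no legal moves → stalemate.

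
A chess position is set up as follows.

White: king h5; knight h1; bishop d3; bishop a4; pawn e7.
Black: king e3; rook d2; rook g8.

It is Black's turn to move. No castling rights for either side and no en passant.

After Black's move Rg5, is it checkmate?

After Rg5: white king on h5; in check: yes, from the black rook on g5.
White has 3 legal replies: Kh6, Kxg5, Kh4.
In check but a legal move exists → not checkmate.

no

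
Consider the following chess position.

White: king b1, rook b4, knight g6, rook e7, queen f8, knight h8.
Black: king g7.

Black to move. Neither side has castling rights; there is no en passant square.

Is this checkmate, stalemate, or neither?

checkmate

Black to move; black king on g7.
In check: yes, from the white rook on e7 and the white queen on f8.
King squares — f6: attacked by Qf8; g6: attacked by Nh8; h6: attacked by Qf8; f7: attacked by Re7; h7: attacked by Re7; f8: attacked by Ng6; g8: attacked by Qf8; h8: attacked by Ng6.
Legal moves for Black: none.
In check with no legal moves → checkmate.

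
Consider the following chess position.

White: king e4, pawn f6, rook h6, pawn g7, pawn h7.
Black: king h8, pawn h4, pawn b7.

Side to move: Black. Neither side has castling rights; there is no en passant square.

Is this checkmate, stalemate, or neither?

Black to move; black king on h8.
In check: yes, from the white pawn on g7.
King squares — g7: attacked by Pf6; h7: attacked by Rh6; g8: attacked by Ph7.
Legal moves for Black: none.
In check with no legal moves → checkmate.

checkmate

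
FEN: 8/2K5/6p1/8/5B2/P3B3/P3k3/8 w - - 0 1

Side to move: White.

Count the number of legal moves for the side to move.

White to move; king on c7.
In check: no.
Legal moves: Kd8, Kc8, Kb8, Kd7, Kb7, Kd6, Kc6, Kb6, Bh6, Bd6, Bg5, Be5, Bg3, Bh2, Ba7, Bb6, Bc5, Bd4, Bf2, Bd2, Bg1, Bc1, a4.
Count: 23.

23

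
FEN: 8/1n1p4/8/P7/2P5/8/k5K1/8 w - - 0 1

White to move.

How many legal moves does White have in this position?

10

White to move; king on g2.
In check: no.
Legal moves: Kh3, Kg3, Kf3, Kh2, Kf2, Kh1, Kg1, Kf1, a6, c5.
Count: 10.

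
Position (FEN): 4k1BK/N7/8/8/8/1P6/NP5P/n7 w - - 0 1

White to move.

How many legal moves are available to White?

16

White to move; king on h8.
In check: no.
Legal moves: Kh7, Kg7, Bh7, Bf7+, Be6, Bd5, Bc4, Nc8, Nc6, Nb5, Nb4, Nc3, Nc1, b4, h3, h4.
Count: 16.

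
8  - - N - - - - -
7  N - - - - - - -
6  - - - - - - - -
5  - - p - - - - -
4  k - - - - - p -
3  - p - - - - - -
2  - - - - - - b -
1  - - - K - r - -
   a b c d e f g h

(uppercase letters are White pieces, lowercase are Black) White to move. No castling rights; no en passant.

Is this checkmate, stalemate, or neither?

neither

White to move; white king on d1.
In check: yes, from the black rook on f1.
King squares — c1: attacked by Rf1; e1: attacked by Rf1; c2: attacked by Pb3; d2: available; e2: available.
Legal moves for White: Ke2, Kd2.
White is in check but has 2 legal moves → neither.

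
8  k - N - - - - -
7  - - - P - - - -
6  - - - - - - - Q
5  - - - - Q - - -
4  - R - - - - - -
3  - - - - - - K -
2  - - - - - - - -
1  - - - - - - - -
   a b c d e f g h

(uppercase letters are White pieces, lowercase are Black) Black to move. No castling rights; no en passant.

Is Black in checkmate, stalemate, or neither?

stalemate

Black to move; black king on a8.
In check: no.
King squares — a7: attacked by Nc8; b7: attacked by Rb4; b8: attacked by Rb4.
Legal moves for Black: none.
Not in check and no legal moves → stalemate.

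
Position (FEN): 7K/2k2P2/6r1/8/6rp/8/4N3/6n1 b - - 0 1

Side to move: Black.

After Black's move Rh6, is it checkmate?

After Rh6: white king on h8; in check: yes, from the black rook on h6.
King squares — g7: attacked by Rg4; h7: attacked by Rh6; g8: attacked by Rg4.
White has no legal moves → checkmate.

yes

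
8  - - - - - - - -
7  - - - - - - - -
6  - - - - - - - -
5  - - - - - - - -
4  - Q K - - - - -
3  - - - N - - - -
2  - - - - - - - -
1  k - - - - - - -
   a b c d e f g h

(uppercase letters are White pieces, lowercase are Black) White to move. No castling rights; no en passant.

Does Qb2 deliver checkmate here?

yes

After Qb2: black king on a1; in check: yes, from the white queen on b2.
King squares — b1: attacked by Qb2; a2: attacked by Qb2; b2: attacked by Nd3.
Black has no legal moves → checkmate.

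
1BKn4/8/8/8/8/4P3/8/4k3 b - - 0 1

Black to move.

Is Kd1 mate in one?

no

After Kd1: white king on c8; in check: no.
White is not in check, so this cannot be checkmate.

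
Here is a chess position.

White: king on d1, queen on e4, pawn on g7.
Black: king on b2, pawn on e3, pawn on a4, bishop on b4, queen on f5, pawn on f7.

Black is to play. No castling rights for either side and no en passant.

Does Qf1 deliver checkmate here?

After Qf1: white king on d1; in check: yes, from the black queen on f1.
King squares — c1: attacked by Qf1; e1: attacked by Qf1; c2: attacked by Kb2; d2: attacked by Pe3; e2: attacked by Qf1.
White has no legal moves → checkmate.

yes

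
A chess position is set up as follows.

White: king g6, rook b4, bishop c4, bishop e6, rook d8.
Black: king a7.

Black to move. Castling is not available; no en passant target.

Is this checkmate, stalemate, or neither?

Black to move; black king on a7.
In check: no.
King squares — a6: attacked by Bc4; b6: attacked by Rb4; b7: attacked by Rb4; a8: attacked by Rd8; b8: attacked by Rb4.
Legal moves for Black: none.
Not in check and no legal moves → stalemate.

stalemate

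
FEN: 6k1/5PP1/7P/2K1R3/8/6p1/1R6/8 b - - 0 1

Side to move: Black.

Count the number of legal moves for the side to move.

2

Black to move; king on g8.
In check: yes, from the white pawn on f7.
Legal moves: Kh7, Kxf7.
Count: 2.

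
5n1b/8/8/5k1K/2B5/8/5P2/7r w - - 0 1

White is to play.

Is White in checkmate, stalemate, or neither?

checkmate

White to move; white king on h5.
In check: yes, from the black rook on h1.
King squares — g4: attacked by Kf5; h4: attacked by Rh1; g5: attacked by Kf5; g6: attacked by Kf5; h6: attacked by Rh1.
Legal moves for White: none.
In check with no legal moves → checkmate.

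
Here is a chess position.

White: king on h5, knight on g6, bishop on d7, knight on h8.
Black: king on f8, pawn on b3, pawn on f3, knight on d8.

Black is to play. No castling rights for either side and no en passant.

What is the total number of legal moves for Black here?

2

Black to move; king on f8.
In check: yes, from the white knight on g6.
Legal moves: Kg8, Kg7.
Count: 2.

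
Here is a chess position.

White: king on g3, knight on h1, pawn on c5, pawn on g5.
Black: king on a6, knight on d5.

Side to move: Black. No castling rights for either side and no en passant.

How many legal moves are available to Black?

Black to move; king on a6.
In check: no.
Legal moves: Kb7, Ka7, Kb5, Ka5, Ne7, Nc7, Nf6, Nb6, Nf4, Nb4, Ne3, Nc3.
Count: 12.

12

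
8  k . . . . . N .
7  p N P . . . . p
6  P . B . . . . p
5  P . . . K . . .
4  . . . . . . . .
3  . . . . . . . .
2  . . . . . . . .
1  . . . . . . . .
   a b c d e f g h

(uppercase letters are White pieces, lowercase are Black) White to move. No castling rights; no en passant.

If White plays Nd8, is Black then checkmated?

yes

After Nd8: black king on a8; in check: yes, from the white bishop on c6.
King squares — a7: own pawn; b7: attacked by Pa6; b8: attacked by Pc7.
Black has no legal moves → checkmate.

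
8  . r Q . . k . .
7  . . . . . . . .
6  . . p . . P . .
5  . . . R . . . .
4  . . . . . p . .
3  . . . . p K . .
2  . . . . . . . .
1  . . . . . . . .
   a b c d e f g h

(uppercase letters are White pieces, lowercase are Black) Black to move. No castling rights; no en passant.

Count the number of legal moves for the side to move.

2

Black to move; king on f8.
In check: yes, from the white queen on c8.
Legal moves: Kf7, Rxc8.
Count: 2.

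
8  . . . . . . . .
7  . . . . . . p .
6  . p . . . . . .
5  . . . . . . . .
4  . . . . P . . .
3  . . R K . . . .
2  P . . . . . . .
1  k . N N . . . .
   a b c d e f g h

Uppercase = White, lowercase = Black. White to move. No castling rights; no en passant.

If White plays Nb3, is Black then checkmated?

After Nb3: black king on a1; in check: yes, from the white knight on b3.
Black has 2 legal replies: Kxa2, Kb1.
In check but a legal move exists → not checkmate.

no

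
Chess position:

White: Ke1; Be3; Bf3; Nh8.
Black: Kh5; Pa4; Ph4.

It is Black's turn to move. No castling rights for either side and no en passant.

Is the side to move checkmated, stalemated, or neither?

checkmate

Black to move; black king on h5.
In check: yes, from the white bishop on f3.
King squares — g4: attacked by Bf3; h4: own pawn; g5: attacked by Be3; g6: attacked by Nh8; h6: attacked by Be3.
Legal moves for Black: none.
In check with no legal moves → checkmate.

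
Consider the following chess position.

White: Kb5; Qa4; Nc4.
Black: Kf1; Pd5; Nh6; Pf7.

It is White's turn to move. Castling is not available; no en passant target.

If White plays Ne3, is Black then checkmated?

no

After Ne3: black king on f1; in check: yes, from the white knight on e3.
Black has 4 legal replies: Kf2, Ke2, Kg1, Ke1.
In check but a legal move exists → not checkmate.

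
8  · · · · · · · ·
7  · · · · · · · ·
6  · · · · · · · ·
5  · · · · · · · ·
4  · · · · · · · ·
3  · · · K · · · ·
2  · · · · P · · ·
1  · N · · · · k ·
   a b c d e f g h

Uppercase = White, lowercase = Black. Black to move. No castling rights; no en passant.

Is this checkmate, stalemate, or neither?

neither

Black to move; black king on g1.
In check: no.
Legal moves for Black: Kh2, Kg2, Kf2, Kh1, Kf1.
Black has 5 legal moves and is not in check → neither.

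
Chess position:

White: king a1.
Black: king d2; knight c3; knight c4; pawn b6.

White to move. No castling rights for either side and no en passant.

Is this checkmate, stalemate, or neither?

White to move; white king on a1.
In check: no.
King squares — b1: attacked by Nc3; a2: attacked by Nc3; b2: attacked by Nc4.
Legal moves for White: none.
Not in check and no legal moves → stalemate.

stalemate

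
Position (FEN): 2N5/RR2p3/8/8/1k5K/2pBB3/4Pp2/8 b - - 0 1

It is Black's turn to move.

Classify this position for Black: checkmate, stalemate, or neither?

checkmate

Black to move; black king on b4.
In check: yes, from the white rook on b7.
King squares — a3: attacked by Ra7; b3: attacked by Rb7; c3: own pawn; a4: attacked by Ra7; c4: attacked by Bd3; a5: attacked by Ra7; b5: attacked by Bd3; c5: attacked by Be3.
Legal moves for Black: none.
In check with no legal moves → checkmate.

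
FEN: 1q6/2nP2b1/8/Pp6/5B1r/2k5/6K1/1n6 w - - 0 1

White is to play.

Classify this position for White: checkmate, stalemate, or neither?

White to move; white king on g2.
In check: no.
Legal moves for White include: Bxc7, Bh6, Bd6, Bg5, Be5+, Bg3, Be3, Bh2, Bd2+, Bc1, Kg3, Kf3, Kf2, Kg1, Kf1, d8=Q, d8=R, d8=B, ... (list truncated; more exist).
White has legal moves and is not in check → neither.

neither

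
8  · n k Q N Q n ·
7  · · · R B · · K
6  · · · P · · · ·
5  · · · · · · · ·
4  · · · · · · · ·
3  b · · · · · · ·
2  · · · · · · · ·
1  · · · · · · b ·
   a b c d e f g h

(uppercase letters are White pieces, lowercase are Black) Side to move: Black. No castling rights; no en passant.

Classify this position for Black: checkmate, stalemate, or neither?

checkmate

Black to move; black king on c8.
In check: yes, from the white queen on d8.
King squares — b7: attacked by Rd7; c7: attacked by Pd6; d7: attacked by Qd8; b8: own knight; d8: attacked by Rd7.
Legal moves for Black: none.
In check with no legal moves → checkmate.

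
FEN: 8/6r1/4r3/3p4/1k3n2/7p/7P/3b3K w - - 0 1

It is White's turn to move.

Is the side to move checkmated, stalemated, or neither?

White to move; white king on h1.
In check: no.
King squares — g1: attacked by Rg7; g2: attacked by Ph3; h2: own pawn.
Legal moves for White: none.
Not in check and no legal moves → stalemate.

stalemate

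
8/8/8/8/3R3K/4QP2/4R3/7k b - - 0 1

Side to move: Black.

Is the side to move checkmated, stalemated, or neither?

stalemate

Black to move; black king on h1.
In check: no.
King squares — g1: attacked by Qe3; g2: attacked by Re2; h2: attacked by Re2.
Legal moves for Black: none.
Not in check and no legal moves → stalemate.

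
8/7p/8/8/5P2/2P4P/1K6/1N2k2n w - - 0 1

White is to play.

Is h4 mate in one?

After h4: black king on e1; in check: no.
Black is not in check, so this cannot be checkmate.

no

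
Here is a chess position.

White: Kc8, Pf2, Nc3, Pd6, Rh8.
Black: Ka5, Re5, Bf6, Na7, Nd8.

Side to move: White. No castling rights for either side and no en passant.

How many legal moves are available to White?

White to move; king on c8.
In check: yes, from the black knight on a7.
Legal moves: Kb8, Kd7, Kc7.
Count: 3.

3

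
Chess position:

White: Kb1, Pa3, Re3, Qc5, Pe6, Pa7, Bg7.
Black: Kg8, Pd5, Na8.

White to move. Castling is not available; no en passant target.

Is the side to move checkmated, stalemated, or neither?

White to move; white king on b1.
In check: no.
Legal moves for White include: Bh8, Bf8, Bh6, Bf6, Be5, Bd4, Bc3, Bb2, Ba1, Qf8+, Qc8+, Qe7, Qc7, Qd6, Qc6, Qb6, Qxd5, Qb5, ... (list truncated; more exist).
White has legal moves and is not in check → neither.

neither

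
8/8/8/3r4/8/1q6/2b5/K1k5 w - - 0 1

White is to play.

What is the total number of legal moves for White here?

White to move; king on a1.
In check: no.
Legal moves: none.
Count: 0.

0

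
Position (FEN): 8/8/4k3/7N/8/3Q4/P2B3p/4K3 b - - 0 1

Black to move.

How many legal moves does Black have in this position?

7

Black to move; king on e6.
In check: no.
Legal moves: Kf7, Ke7, Ke5, h1=Q+, h1=R+, h1=B, h1=N.
Count: 7.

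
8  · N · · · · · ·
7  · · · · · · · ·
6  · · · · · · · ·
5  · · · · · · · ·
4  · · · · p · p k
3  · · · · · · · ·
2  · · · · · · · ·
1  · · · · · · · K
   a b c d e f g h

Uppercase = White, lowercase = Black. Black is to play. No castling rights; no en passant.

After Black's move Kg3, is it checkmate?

no

After Kg3: white king on h1; in check: no.
White is not in check, so this cannot be checkmate.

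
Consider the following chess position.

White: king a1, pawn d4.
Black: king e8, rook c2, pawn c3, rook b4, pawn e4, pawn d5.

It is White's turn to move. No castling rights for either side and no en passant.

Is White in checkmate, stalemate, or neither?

White to move; white king on a1.
In check: no.
King squares — b1: attacked by Rb4; a2: attacked by Rc2; b2: attacked by Rc2.
Legal moves for White: none.
Not in check and no legal moves → stalemate.

stalemate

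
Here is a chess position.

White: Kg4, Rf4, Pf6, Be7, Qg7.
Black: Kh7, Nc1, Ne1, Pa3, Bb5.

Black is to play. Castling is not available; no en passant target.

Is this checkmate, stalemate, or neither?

Black to move; black king on h7.
In check: yes, from the white queen on g7.
King squares — g6: attacked by Qg7; h6: attacked by Qg7; g7: attacked by Pf6; g8: attacked by Qg7; h8: attacked by Qg7.
Legal moves for Black: none.
In check with no legal moves → checkmate.

checkmate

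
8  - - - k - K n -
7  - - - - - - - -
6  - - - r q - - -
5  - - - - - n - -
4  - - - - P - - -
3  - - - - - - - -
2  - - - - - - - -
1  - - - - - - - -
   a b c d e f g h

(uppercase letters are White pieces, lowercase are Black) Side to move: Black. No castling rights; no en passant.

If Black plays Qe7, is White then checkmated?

After Qe7: white king on f8; in check: yes, from the black queen on e7.
White has 1 legal reply: Kxg8.
In check but a legal move exists → not checkmate.

no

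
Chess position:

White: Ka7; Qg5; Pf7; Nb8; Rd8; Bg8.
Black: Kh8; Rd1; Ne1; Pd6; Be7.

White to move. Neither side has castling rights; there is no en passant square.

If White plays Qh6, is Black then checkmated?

yes

After Qh6: black king on h8; in check: yes, from the white queen on h6.
King squares — g7: attacked by Qh6; h7: attacked by Qh6; g8: attacked by Pf7.
Black has no legal moves → checkmate.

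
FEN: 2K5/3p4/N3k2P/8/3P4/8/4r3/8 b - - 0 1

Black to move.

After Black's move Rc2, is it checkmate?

no

After Rc2: white king on c8; in check: yes, from the black rook on c2.
White has 5 legal replies: Kd8, Kb8, Kb7, Nc7+, Nc5+.
In check but a legal move exists → not checkmate.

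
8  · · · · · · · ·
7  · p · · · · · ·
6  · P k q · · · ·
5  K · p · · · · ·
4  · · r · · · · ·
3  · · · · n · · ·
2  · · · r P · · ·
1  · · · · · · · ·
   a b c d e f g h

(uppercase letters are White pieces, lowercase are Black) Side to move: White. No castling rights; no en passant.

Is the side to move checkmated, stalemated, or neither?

White to move; white king on a5.
In check: no.
King squares — a4: attacked by Rc4; b4: attacked by Rc4; b5: attacked by Kc6; a6: attacked by Pb7; b6: own pawn.
Legal moves for White: none.
Not in check and no legal moves → stalemate.

stalemate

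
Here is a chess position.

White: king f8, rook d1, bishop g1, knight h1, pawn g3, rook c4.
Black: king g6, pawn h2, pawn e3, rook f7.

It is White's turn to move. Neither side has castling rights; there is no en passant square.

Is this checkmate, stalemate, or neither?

White to move; white king on f8.
In check: yes, from the black rook on f7.
Legal moves for White: Kg8, Ke8.
White is in check but has 2 legal moves → neither.

neither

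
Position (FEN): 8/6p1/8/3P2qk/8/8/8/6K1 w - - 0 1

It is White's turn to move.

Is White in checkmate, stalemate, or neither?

neither

White to move; white king on g1.
In check: yes, from the black queen on g5.
King squares — f1: available; h1: available; f2: available; g2: attacked by Qg5; h2: available.
Legal moves for White: Kh2, Kf2, Kh1, Kf1.
White is in check but has 4 legal moves → neither.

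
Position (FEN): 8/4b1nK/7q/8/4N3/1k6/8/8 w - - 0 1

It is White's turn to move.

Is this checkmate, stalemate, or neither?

White to move; white king on h7.
In check: yes, from the black queen on h6.
King squares — g6: attacked by Qh6; h6: available; g7: attacked by Qh6; g8: available; h8: attacked by Qh6.
Legal moves for White: Kg8, Kxh6.
White is in check but has 2 legal moves → neither.

neither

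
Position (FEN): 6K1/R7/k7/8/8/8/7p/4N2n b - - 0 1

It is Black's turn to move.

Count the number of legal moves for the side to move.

Black to move; king on a6.
In check: yes, from the white rook on a7.
Legal moves: Kxa7, Kb6, Kb5.
Count: 3.

3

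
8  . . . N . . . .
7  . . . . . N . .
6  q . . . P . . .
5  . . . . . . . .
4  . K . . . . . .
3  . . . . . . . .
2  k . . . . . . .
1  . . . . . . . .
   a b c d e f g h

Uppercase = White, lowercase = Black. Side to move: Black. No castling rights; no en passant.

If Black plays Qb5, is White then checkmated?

After Qb5: white king on b4; in check: yes, from the black queen on b5.
White has 2 legal replies: Kxb5, Kc3.
In check but a legal move exists → not checkmate.

no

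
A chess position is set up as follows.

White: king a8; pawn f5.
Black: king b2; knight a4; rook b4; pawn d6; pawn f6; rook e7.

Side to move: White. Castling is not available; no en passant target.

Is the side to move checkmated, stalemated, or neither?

stalemate

White to move; white king on a8.
In check: no.
King squares — a7: attacked by Re7; b7: attacked by Rb4; b8: attacked by Rb4.
Legal moves for White: none.
Not in check and no legal moves → stalemate.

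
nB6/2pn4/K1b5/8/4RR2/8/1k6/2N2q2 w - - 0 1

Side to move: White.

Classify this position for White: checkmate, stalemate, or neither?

White to move; white king on a6.
In check: yes, from the black queen on f1.
King squares — a5: available; b5: attacked by Qf1; b6: attacked by Pc7; a7: available; b7: attacked by Bc6.
Legal moves for White: Ka7, Ka5, Rxf1, Rc4, Re2+, Nd3+, Ne2.
White is in check but has 7 legal moves → neither.

neither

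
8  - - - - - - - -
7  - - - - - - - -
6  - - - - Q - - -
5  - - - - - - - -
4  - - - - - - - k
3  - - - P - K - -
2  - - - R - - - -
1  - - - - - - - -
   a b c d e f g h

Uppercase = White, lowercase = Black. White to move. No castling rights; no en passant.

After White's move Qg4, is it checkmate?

After Qg4: black king on h4; in check: yes, from the white queen on g4.
King squares — g3: attacked by Kf3; h3: attacked by Qg4; g4: attacked by Kf3; g5: attacked by Qg4; h5: attacked by Qg4.
Black has no legal moves → checkmate.

yes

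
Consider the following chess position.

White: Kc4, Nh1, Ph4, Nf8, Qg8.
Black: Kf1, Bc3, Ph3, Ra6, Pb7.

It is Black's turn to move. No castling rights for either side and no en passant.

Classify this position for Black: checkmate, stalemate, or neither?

neither

Black to move; black king on f1.
In check: no.
Legal moves for Black include: Ra8, Ra7, Rh6, Rg6, Rf6, Re6, Rd6, Rc6+, Rb6, Ra5, Ra4+, Ra3, Ra2, Ra1, Bh8, Bg7, Bf6, Be5, ... (list truncated; more exist).
Black has legal moves and is not in check → neither.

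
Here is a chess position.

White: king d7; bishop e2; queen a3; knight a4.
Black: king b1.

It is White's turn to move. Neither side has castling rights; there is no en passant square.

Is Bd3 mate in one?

yes

After Bd3: black king on b1; in check: yes, from the white bishop on d3.
King squares — a1: attacked by Qa3; c1: attacked by Qa3; a2: attacked by Qa3; b2: attacked by Qa3; c2: attacked by Bd3.
Black has no legal moves → checkmate.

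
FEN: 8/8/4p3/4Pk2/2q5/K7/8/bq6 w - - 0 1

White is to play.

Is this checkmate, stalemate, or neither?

White to move; white king on a3.
In check: no.
King squares — a2: attacked by Qb1; b2: attacked by Ba1; b3: attacked by Qb1; a4: attacked by Qc4; b4: attacked by Qb1.
Legal moves for White: none.
Not in check and no legal moves → stalemate.

stalemate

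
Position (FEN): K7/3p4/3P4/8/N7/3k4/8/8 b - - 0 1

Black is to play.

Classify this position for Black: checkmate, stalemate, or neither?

neither

Black to move; black king on d3.
In check: no.
Legal moves for Black: Ke4, Kd4, Kc4, Ke3, Ke2, Kd2, Kc2.
Black has 7 legal moves and is not in check → neither.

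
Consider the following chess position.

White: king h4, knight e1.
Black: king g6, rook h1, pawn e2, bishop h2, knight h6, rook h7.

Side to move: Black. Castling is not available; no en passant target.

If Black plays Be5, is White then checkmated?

After Be5: white king on h4; in check: yes, from the black rook on h1.
King squares — g3: attacked by Be5; h3: attacked by Rh1; g4: attacked by Nh6; g5: attacked by Kg6; h5: attacked by Rh1.
White has no legal moves → checkmate.

yes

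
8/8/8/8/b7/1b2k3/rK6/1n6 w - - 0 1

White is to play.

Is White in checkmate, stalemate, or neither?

neither

White to move; white king on b2.
In check: yes, from the black rook on a2.
Legal moves for White: Kc1, Kxb1.
White is in check but has 2 legal moves → neither.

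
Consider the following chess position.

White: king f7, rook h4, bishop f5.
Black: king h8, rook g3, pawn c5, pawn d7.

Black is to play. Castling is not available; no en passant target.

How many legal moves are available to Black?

Black to move; king on h8.
In check: yes, from the white rook on h4.
Legal moves: none.
Count: 0.

0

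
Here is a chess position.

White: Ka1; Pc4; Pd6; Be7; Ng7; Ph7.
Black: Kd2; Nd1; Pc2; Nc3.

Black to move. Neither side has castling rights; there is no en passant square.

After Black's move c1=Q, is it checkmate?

After c1=Q: white king on a1; in check: yes, from the black queen on c1.
King squares — b1: attacked by Qc1; a2: attacked by Nc3; b2: attacked by Qc1.
White has no legal moves → checkmate.

yes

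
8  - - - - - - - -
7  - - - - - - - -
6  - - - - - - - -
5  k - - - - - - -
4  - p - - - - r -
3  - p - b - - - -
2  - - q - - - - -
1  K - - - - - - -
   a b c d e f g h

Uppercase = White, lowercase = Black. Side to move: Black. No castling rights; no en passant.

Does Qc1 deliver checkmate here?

After Qc1: white king on a1; in check: yes, from the black queen on c1.
King squares — b1: attacked by Qc1; a2: attacked by Pb3; b2: attacked by Qc1.
White has no legal moves → checkmate.

yes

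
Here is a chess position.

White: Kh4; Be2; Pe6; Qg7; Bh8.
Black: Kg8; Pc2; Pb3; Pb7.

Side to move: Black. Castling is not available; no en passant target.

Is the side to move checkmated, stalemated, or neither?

Black to move; black king on g8.
In check: yes, from the white queen on g7.
King squares — f7: attacked by Pe6; g7: attacked by Bh8; h7: attacked by Qg7; f8: attacked by Qg7; h8: attacked by Qg7.
Legal moves for Black: none.
In check with no legal moves → checkmate.

checkmate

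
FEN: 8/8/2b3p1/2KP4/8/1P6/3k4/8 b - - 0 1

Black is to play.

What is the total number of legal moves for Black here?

Black to move; king on d2.
In check: no.
Legal moves: Be8, Ba8, Bd7, Bb7, Bxd5, Bb5, Ba4, Ke3, Kd3, Kc3, Ke2, Kc2, Ke1, Kd1, Kc1, g5.
Count: 16.

16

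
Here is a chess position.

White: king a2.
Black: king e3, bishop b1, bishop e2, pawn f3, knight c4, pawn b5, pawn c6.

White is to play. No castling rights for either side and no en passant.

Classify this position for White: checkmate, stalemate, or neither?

neither

White to move; white king on a2.
In check: yes, from the black bishop on b1.
Legal moves for White: Kb3, Kxb1, Ka1.
White is in check but has 3 legal moves → neither.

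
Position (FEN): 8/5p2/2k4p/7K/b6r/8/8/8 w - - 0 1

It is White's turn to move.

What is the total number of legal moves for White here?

1

White to move; king on h5.
In check: yes, from the black rook on h4.
Legal moves: Kxh4.
Count: 1.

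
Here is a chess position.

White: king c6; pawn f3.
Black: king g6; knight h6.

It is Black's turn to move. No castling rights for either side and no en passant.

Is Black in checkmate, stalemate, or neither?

neither

Black to move; black king on g6.
In check: no.
Legal moves for Black: Ng8, Nf7, Nf5, Ng4, Kh7, Kg7, Kf7, Kf6, Kh5, Kg5, Kf5.
Black has 11 legal moves and is not in check → neither.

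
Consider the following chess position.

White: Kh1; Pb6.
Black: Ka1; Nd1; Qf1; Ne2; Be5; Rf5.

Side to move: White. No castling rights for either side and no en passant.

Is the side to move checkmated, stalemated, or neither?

checkmate

White to move; white king on h1.
In check: yes, from the black queen on f1.
King squares — g1: attacked by Qf1; g2: attacked by Qf1; h2: attacked by Be5.
Legal moves for White: none.
In check with no legal moves → checkmate.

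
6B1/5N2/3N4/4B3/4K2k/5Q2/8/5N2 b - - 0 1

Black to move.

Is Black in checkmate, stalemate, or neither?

Black to move; black king on h4.
In check: no.
King squares — g3: attacked by Nf1; h3: attacked by Qf3; g4: attacked by Qf3; g5: attacked by Nf7; h5: attacked by Qf3.
Legal moves for Black: none.
Not in check and no legal moves → stalemate.

stalemate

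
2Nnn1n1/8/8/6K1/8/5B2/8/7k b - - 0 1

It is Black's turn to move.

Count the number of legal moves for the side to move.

2

Black to move; king on h1.
In check: yes, from the white bishop on f3.
Legal moves: Kh2, Kg1.
Count: 2.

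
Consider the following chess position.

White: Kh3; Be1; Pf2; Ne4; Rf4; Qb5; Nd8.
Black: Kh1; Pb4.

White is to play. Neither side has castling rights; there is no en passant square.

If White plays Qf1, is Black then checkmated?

yes

After Qf1: black king on h1; in check: yes, from the white queen on f1.
King squares — g1: attacked by Qf1; g2: attacked by Qf1; h2: attacked by Kh3.
Black has no legal moves → checkmate.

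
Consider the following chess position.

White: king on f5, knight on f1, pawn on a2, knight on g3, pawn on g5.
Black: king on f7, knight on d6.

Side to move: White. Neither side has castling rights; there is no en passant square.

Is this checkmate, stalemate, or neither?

neither

White to move; white king on f5.
In check: yes, from the black knight on d6.
King squares — e4: attacked by Nd6; f4: available; g4: available; e5: available; g5: own pawn; e6: attacked by Kf7; f6: attacked by Kf7; g6: attacked by Kf7.
Legal moves for White: Ke5, Kg4, Kf4.
White is in check but has 3 legal moves → neither.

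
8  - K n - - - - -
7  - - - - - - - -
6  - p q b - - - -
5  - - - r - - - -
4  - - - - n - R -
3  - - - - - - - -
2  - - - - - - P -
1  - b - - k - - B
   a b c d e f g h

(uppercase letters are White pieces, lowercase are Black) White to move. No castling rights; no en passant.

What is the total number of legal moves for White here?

0

White to move; king on b8.
In check: yes, from the black bishop on d6.
Legal moves: none.
Count: 0.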